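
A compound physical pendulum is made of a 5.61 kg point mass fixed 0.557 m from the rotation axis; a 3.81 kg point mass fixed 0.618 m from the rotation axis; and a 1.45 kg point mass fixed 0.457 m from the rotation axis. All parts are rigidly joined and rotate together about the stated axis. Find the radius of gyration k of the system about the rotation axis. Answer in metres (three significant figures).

0.567

Point mass: I_cm = 0; centre at d = 0.557 m, so I = I_cm + Md² gives I = 0 + (5.61)(0.557)² = 1.7405 kg m^2.
Point mass: I_cm = 0; centre at d = 0.618 m, so I = I_cm + Md² gives I = 0 + (3.81)(0.618)² = 1.4551 kg m^2.
Point mass: I_cm = 0; centre at d = 0.457 m, so I = I_cm + Md² gives I = 0 + (1.45)(0.457)² = 0.30283 kg m^2.
Total I = 3.4985 kg m^2; total mass M = 10.87 kg.
k = √(I/M) = √(3.4985/10.87) = 0.56731 m.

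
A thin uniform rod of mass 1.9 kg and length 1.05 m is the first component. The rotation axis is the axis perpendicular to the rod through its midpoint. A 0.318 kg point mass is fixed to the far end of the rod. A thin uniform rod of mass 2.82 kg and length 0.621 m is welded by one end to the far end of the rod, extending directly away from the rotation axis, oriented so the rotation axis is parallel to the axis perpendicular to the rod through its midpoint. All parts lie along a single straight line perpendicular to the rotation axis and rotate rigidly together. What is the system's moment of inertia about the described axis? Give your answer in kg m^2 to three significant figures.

Thin rod: I_cm = (1/12)ML² = (1/12)(1.9)(1.05)² = 0.17456 kg m^2; axis through the centre, so I = 0.17456 kg m^2.
Point mass: I_cm = 0; centre at d = 0.525 m, so I = I_cm + Md² gives I = 0 + (0.318)(0.525)² = 0.087649 kg m^2.
Thin rod: I_cm = (1/12)ML² = (1/12)(2.82)(0.621)² = 0.090626 kg m^2; centre at d = 0.525 + 0.3105 = 0.8355 m, so I = I_cm + Md² gives I = 0.090626 + (2.82)(0.8355)² = 2.0592 kg m^2.
Total I = 0.17456 + 0.087649 + 2.0592 = 2.3214 kg m^2.

2.32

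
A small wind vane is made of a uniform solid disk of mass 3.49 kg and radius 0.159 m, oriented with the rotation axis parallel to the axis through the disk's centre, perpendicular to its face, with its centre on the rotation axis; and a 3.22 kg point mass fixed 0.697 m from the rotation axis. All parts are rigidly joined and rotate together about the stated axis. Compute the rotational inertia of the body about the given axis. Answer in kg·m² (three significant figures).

Solid disk: I_cm = (1/2)MR² = (1/2)(3.49)(0.159)² = 0.044115 kg·m²; axis through the centre, so I = 0.044115 kg·m².
Point mass: I_cm = 0; centre at d = 0.697 m, so the parallel axis theorem gives I = 0 + (3.22)(0.697)² = 1.5643 kg·m².
Total I = 0.044115 + 1.5643 = 1.6084 kg·m².

1.61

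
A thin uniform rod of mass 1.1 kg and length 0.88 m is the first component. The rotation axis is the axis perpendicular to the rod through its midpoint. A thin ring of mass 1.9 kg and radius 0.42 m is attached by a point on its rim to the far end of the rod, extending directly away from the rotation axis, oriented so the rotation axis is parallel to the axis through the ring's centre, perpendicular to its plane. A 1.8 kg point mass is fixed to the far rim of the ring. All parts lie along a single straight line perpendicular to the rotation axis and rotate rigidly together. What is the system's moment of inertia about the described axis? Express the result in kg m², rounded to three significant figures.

4.76

Thin rod: I_cm = (1/12)ML² = (1/12)(1.1)(0.88)² = 0.070987 kg m²; axis through the centre, so I = 0.070987 kg m².
Thin ring: I_cm = MR² = (1.9)(0.42)² = 0.33516 kg m²; centre at d = 0.44 + 0.42 = 0.86 m, so I = I_cm + Md² gives I = 0.33516 + (1.9)(0.86)² = 1.7404 kg m².
Point mass: I_cm = 0; centre at d = 0.44 + 0.42 + 0.42 = 1.28 m, so I = I_cm + Md² gives I = 0 + (1.8)(1.28)² = 2.9491 kg m².
Total I = 0.070987 + 1.7404 + 2.9491 = 4.7605 kg m².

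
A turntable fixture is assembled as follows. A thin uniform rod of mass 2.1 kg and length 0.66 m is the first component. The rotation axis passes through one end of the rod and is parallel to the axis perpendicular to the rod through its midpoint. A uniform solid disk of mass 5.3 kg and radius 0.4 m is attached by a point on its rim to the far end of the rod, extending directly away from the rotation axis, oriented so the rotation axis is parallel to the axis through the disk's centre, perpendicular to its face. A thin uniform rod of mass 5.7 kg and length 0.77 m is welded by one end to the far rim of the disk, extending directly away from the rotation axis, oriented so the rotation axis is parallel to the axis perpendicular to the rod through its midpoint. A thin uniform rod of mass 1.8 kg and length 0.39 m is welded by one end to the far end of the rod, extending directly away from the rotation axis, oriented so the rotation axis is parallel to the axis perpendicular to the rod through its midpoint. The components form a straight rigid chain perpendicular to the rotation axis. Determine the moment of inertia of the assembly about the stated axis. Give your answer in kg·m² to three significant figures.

37.0

Thin rod: I_cm = (1/12)ML² = (1/12)(2.1)(0.66)² = 0.07623 kg·m²; centre at d = 0.33 m, so I = I_cm + Md² gives I = 0.07623 + (2.1)(0.33)² = 0.30492 kg·m².
Solid disk: I_cm = (1/2)MR² = (1/2)(5.3)(0.4)² = 0.424 kg·m²; centre at d = 0.33 + 0.33 + 0.4 = 1.06 m, so I = I_cm + Md² gives I = 0.424 + (5.3)(1.06)² = 6.3791 kg·m².
Thin rod: I_cm = (1/12)ML² = (1/12)(5.7)(0.77)² = 0.28163 kg·m²; centre at d = 0.33 + 0.33 + 0.4 + 0.4 + 0.385 = 1.845 m, so I = I_cm + Md² gives I = 0.28163 + (5.7)(1.845)² = 19.685 kg·m².
Thin rod: I_cm = (1/12)ML² = (1/12)(1.8)(0.39)² = 0.022815 kg·m²; centre at d = 0.33 + 0.33 + 0.4 + 0.4 + 0.385 + 0.385 + 0.195 = 2.425 m, so I = I_cm + Md² gives I = 0.022815 + (1.8)(2.425)² = 10.608 kg·m².
Total I = 0.30492 + 6.3791 + 19.685 + 10.608 = 36.977 kg·m².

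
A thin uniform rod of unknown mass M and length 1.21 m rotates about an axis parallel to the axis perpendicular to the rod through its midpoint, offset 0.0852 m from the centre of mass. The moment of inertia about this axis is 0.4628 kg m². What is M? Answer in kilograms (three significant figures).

I = I_cm + Md² = (1/12)ML² + Md² = M·[0.0833333·(1.21)² + (0.0852)²] = M·0.12927.
So M = 0.4628 / 0.12927 = 3.5802 kg.

3.58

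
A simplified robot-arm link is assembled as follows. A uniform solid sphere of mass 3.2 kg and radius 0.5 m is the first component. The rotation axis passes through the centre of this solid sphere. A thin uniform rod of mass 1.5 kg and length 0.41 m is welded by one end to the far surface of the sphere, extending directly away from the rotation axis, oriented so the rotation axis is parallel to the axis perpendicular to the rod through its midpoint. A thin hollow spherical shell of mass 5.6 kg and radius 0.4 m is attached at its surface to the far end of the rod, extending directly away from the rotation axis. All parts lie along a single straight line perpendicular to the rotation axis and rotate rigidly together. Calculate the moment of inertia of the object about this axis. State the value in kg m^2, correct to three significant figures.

11.3

Solid sphere: I_cm = (2/5)MR² = (2/5)(3.2)(0.5)² = 0.32 kg m^2; axis through the centre, so I = 0.32 kg m^2.
Thin rod: I_cm = (1/12)ML² = (1/12)(1.5)(0.41)² = 0.021012 kg m^2; centre at d = 0.5 + 0.205 = 0.705 m, so the parallel axis theorem gives I = 0.021012 + (1.5)(0.705)² = 0.76655 kg m^2.
Spherical shell: I_cm = (2/3)MR² = (2/3)(5.6)(0.4)² = 0.59733 kg m^2; centre at d = 0.5 + 0.205 + 0.205 + 0.4 = 1.31 m, so the parallel axis theorem gives I = 0.59733 + (5.6)(1.31)² = 10.207 kg m^2.
Total I = 0.32 + 0.76655 + 10.207 = 11.294 kg m^2.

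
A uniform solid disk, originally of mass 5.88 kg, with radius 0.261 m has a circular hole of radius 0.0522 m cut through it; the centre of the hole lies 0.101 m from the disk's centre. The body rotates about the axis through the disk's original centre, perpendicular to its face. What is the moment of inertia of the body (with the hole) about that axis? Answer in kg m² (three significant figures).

0.198

Unpierced body about its centre: I₀ = (1/2)MR² = (1/2)(5.88)(0.261)² = 0.20028 kg m².
The removed disk has mass m = M·(r/R)² = (5.88)(0.0522/0.261)² = 0.2352 kg (same uniform areal density).
Its moment of inertia about the rotation axis (parallel-axis theorem): I_hole = (1/2)mr² + md² = (1/2)(0.2352)(0.0522)² + (0.2352)(0.101)² = 0.0027197 kg m².
Treating the hole as negative mass, I = I₀ − I_hole = 0.20028 − 0.0027197 = 0.19756 kg m².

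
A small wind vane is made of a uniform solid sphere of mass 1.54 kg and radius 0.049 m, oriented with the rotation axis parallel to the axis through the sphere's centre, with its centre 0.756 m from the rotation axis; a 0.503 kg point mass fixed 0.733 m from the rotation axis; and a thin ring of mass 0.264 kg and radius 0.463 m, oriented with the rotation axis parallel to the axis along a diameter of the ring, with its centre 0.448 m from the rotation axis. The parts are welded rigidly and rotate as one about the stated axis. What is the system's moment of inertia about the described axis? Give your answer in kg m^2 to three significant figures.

Solid sphere: I_cm = (2/5)MR² = (2/5)(1.54)(0.049)² = 0.001479 kg m^2; centre at d = 0.756 m, so the parallel axis theorem gives I = 0.001479 + (1.54)(0.756)² = 0.88164 kg m^2.
Point mass: I_cm = 0; centre at d = 0.733 m, so the parallel axis theorem gives I = 0 + (0.503)(0.733)² = 0.27026 kg m^2.
Thin ring: I_cm = (1/2)MR² = (1/2)(0.264)(0.463)² = 0.028297 kg m^2; centre at d = 0.448 m, so the parallel axis theorem gives I = 0.028297 + (0.264)(0.448)² = 0.081283 kg m^2.
Total I = 0.88164 + 0.27026 + 0.081283 = 1.2332 kg m^2.

1.23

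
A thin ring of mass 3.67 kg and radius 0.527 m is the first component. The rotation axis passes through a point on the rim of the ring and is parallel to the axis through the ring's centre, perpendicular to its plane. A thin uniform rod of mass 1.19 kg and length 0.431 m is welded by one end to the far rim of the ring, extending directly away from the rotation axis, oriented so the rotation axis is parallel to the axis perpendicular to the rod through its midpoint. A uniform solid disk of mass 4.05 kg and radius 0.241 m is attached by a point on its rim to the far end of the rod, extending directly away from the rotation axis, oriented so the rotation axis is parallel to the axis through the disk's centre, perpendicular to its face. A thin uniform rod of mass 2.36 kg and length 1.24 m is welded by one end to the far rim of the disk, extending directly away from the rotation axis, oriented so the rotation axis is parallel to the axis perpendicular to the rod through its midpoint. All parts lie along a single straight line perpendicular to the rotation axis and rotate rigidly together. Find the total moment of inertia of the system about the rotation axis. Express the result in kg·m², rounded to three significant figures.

32.3

Thin ring: I_cm = MR² = (3.67)(0.527)² = 1.0193 kg·m²; centre at d = 0.527 m, so the parallel axis theorem gives I = 1.0193 + (3.67)(0.527)² = 2.0385 kg·m².
Thin rod: I_cm = (1/12)ML² = (1/12)(1.19)(0.431)² = 0.018421 kg·m²; centre at d = 0.527 + 0.527 + 0.2155 = 1.2695 m, so the parallel axis theorem gives I = 0.018421 + (1.19)(1.2695)² = 1.9363 kg·m².
Solid disk: I_cm = (1/2)MR² = (1/2)(4.05)(0.241)² = 0.11761 kg·m²; centre at d = 0.527 + 0.527 + 0.2155 + 0.2155 + 0.241 = 1.726 m, so the parallel axis theorem gives I = 0.11761 + (4.05)(1.726)² = 12.183 kg·m².
Thin rod: I_cm = (1/12)ML² = (1/12)(2.36)(1.24)² = 0.30239 kg·m²; centre at d = 0.527 + 0.527 + 0.2155 + 0.2155 + 0.241 + 0.241 + 0.62 = 2.587 m, so the parallel axis theorem gives I = 0.30239 + (2.36)(2.587)² = 16.097 kg·m².
Total I = 2.0385 + 1.9363 + 12.183 + 16.097 = 32.255 kg·m².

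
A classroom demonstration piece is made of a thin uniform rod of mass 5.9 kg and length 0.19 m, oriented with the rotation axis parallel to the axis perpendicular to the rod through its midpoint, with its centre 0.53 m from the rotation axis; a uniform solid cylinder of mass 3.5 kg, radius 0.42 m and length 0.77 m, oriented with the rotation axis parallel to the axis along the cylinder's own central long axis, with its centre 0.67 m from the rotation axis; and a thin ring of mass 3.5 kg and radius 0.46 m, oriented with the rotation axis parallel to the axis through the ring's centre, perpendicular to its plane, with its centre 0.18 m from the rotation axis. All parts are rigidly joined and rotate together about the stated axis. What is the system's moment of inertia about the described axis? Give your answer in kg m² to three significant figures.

4.41

Thin rod: I_cm = (1/12)ML² = (1/12)(5.9)(0.19)² = 0.017749 kg m²; centre at d = 0.53 m, so the parallel axis theorem gives I = 0.017749 + (5.9)(0.53)² = 1.6751 kg m².
Solid cylinder: I_cm = (1/2)MR² = (1/2)(3.5)(0.42)² = 0.3087 kg m²; centre at d = 0.67 m, so the parallel axis theorem gives I = 0.3087 + (3.5)(0.67)² = 1.8799 kg m².
Thin ring: I_cm = MR² = (3.5)(0.46)² = 0.7406 kg m²; centre at d = 0.18 m, so the parallel axis theorem gives I = 0.7406 + (3.5)(0.18)² = 0.854 kg m².
Total I = 1.6751 + 1.8799 + 0.854 = 4.4089 kg m².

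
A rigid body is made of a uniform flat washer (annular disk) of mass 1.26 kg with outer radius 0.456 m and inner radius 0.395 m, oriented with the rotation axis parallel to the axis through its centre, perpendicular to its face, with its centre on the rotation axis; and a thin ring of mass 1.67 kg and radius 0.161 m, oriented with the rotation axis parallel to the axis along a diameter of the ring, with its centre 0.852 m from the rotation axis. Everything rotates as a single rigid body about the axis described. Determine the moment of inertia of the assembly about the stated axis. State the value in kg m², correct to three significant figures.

1.46

Annular disk: I_cm = (1/2)M(R²+r²) = (1/2)(1.26)[(0.456)² + (0.395)²] = 0.2293 kg m²; axis through the centre, so I = 0.2293 kg m².
Thin ring: I_cm = (1/2)MR² = (1/2)(1.67)(0.161)² = 0.021644 kg m²; centre at d = 0.852 m, so I = I_cm + Md² gives I = 0.021644 + (1.67)(0.852)² = 1.2339 kg m².
Total I = 0.2293 + 1.2339 = 1.4632 kg m².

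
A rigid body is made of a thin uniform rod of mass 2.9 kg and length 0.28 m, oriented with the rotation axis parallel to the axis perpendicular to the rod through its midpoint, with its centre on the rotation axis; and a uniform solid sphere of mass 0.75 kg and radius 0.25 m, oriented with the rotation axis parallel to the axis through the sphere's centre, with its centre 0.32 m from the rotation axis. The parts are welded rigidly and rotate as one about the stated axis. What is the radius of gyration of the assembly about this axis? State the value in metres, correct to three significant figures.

Thin rod: I_cm = (1/12)ML² = (1/12)(2.9)(0.28)² = 0.018947 kg m²; axis through the centre, so I = 0.018947 kg m².
Solid sphere: I_cm = (2/5)MR² = (2/5)(0.75)(0.25)² = 0.01875 kg m²; centre at d = 0.32 m, so I = I_cm + Md² gives I = 0.01875 + (0.75)(0.32)² = 0.09555 kg m².
Total I = 0.1145 kg m²; total mass M = 3.65 kg.
k = √(I/M) = √(0.1145/3.65) = 0.17711 m.

0.177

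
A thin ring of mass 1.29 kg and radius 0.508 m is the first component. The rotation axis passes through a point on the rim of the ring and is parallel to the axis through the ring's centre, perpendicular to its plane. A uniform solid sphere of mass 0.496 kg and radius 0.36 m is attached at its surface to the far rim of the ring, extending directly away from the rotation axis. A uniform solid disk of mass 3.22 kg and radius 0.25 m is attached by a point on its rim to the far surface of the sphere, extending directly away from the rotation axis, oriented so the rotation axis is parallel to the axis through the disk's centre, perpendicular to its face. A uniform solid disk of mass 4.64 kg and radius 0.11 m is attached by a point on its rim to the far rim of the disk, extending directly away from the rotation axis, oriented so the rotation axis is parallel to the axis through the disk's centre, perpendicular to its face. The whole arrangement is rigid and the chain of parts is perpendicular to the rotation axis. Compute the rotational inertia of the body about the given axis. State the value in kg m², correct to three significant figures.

40.0

Thin ring: I_cm = MR² = (1.29)(0.508)² = 0.3329 kg m²; centre at d = 0.508 m, so the parallel axis theorem gives I = 0.3329 + (1.29)(0.508)² = 0.66581 kg m².
Solid sphere: I_cm = (2/5)MR² = (2/5)(0.496)(0.36)² = 0.025713 kg m²; centre at d = 0.508 + 0.508 + 0.36 = 1.376 m, so the parallel axis theorem gives I = 0.025713 + (0.496)(1.376)² = 0.96483 kg m².
Solid disk: I_cm = (1/2)MR² = (1/2)(3.22)(0.25)² = 0.10063 kg m²; centre at d = 0.508 + 0.508 + 0.36 + 0.36 + 0.25 = 1.986 m, so the parallel axis theorem gives I = 0.10063 + (3.22)(1.986)² = 12.801 kg m².
Solid disk: I_cm = (1/2)MR² = (1/2)(4.64)(0.11)² = 0.028072 kg m²; centre at d = 0.508 + 0.508 + 0.36 + 0.36 + 0.25 + 0.25 + 0.11 = 2.346 m, so the parallel axis theorem gives I = 0.028072 + (4.64)(2.346)² = 25.565 kg m².
Total I = 0.66581 + 0.96483 + 12.801 + 25.565 = 39.997 kg m².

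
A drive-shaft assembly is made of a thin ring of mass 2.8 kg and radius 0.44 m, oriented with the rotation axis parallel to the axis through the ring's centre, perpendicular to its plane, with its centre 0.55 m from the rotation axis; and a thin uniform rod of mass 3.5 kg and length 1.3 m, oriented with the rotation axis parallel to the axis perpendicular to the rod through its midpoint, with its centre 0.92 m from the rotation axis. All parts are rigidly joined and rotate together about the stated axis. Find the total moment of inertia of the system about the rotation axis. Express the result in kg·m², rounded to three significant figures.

4.84

Thin ring: I_cm = MR² = (2.8)(0.44)² = 0.54208 kg·m²; centre at d = 0.55 m, so I = I_cm + Md² gives I = 0.54208 + (2.8)(0.55)² = 1.3891 kg·m².
Thin rod: I_cm = (1/12)ML² = (1/12)(3.5)(1.3)² = 0.49292 kg·m²; centre at d = 0.92 m, so I = I_cm + Md² gives I = 0.49292 + (3.5)(0.92)² = 3.4553 kg·m².
Total I = 1.3891 + 3.4553 = 4.8444 kg·m².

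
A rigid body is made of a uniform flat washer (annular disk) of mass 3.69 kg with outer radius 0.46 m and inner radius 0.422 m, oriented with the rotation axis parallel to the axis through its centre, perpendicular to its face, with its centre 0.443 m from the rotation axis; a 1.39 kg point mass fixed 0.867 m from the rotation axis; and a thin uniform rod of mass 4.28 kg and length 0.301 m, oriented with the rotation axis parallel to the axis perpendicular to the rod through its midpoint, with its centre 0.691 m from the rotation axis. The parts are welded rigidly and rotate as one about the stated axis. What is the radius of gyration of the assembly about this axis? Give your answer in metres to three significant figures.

Annular disk: I_cm = (1/2)M(R²+r²) = (1/2)(3.69)[(0.46)² + (0.422)²] = 0.71897 kg·m²; centre at d = 0.443 m, so I = I_cm + Md² gives I = 0.71897 + (3.69)(0.443)² = 1.4431 kg·m².
Point mass: I_cm = 0; centre at d = 0.867 m, so I = I_cm + Md² gives I = 0 + (1.39)(0.867)² = 1.0448 kg·m².
Thin rod: I_cm = (1/12)ML² = (1/12)(4.28)(0.301)² = 0.032314 kg·m²; centre at d = 0.691 m, so I = I_cm + Md² gives I = 0.032314 + (4.28)(0.691)² = 2.0759 kg·m².
Total I = 4.5639 kg·m²; total mass M = 9.36 kg.
k = √(I/M) = √(4.5639/9.36) = 0.69828 m.

0.698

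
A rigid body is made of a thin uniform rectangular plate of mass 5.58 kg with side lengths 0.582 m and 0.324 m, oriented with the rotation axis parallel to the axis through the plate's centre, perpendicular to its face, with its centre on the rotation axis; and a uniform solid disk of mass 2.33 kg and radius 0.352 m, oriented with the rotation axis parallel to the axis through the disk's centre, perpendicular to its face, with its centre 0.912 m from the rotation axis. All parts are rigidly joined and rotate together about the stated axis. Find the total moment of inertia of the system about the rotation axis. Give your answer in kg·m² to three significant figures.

Rectangular plate: I_cm = (1/12)M(a²+b²) = (1/12)(5.58)[(0.582)² + (0.324)²] = 0.20632 kg·m²; axis through the centre, so I = 0.20632 kg·m².
Solid disk: I_cm = (1/2)MR² = (1/2)(2.33)(0.352)² = 0.14435 kg·m²; centre at d = 0.912 m, so I = I_cm + Md² gives I = 0.14435 + (2.33)(0.912)² = 2.0823 kg·m².
Total I = 0.20632 + 2.0823 = 2.2886 kg·m².

2.29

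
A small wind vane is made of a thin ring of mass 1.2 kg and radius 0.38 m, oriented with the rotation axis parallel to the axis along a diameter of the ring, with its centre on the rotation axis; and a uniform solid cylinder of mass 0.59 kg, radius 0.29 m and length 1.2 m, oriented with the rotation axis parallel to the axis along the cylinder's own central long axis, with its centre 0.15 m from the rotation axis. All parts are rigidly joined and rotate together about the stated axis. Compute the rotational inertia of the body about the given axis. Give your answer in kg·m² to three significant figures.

0.125

Thin ring: I_cm = (1/2)MR² = (1/2)(1.2)(0.38)² = 0.08664 kg·m²; axis through the centre, so I = 0.08664 kg·m².
Solid cylinder: I_cm = (1/2)MR² = (1/2)(0.59)(0.29)² = 0.024809 kg·m²; centre at d = 0.15 m, so I = I_cm + Md² gives I = 0.024809 + (0.59)(0.15)² = 0.038084 kg·m².
Total I = 0.08664 + 0.038084 = 0.12472 kg·m².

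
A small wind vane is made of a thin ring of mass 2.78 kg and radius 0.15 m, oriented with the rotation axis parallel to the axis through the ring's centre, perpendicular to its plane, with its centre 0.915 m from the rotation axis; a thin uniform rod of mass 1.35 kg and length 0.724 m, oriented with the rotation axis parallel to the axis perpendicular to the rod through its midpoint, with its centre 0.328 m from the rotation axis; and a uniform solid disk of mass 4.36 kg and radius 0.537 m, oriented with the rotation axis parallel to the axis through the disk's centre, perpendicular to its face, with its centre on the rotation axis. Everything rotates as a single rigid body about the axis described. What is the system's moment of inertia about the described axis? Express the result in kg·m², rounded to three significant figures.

Thin ring: I_cm = MR² = (2.78)(0.15)² = 0.06255 kg·m²; centre at d = 0.915 m, so I = I_cm + Md² gives I = 0.06255 + (2.78)(0.915)² = 2.39 kg·m².
Thin rod: I_cm = (1/12)ML² = (1/12)(1.35)(0.724)² = 0.05897 kg·m²; centre at d = 0.328 m, so I = I_cm + Md² gives I = 0.05897 + (1.35)(0.328)² = 0.20421 kg·m².
Solid disk: I_cm = (1/2)MR² = (1/2)(4.36)(0.537)² = 0.62864 kg·m²; axis through the centre, so I = 0.62864 kg·m².
Total I = 2.39 + 0.20421 + 0.62864 = 3.2229 kg·m².

3.22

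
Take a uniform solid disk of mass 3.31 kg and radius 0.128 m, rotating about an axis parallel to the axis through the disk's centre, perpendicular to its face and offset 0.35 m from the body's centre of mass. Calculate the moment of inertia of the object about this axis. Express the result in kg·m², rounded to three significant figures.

I_cm = (1/2)MR² = (1/2)(3.31)(0.128)² = 0.027116 kg·m²; centre at d = 0.35 m, so the parallel axis theorem gives I = 0.027116 + (3.31)(0.35)² = 0.43259 kg·m².

0.433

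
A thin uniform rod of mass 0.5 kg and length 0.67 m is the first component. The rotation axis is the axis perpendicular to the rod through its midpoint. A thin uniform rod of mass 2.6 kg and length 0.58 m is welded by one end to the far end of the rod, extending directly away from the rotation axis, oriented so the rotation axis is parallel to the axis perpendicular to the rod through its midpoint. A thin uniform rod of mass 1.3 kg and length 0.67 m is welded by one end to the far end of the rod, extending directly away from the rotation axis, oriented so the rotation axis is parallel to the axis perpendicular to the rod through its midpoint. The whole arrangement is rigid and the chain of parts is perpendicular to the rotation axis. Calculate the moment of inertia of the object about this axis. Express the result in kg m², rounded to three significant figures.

3.19

Thin rod: I_cm = (1/12)ML² = (1/12)(0.5)(0.67)² = 0.018704 kg m²; axis through the centre, so I = 0.018704 kg m².
Thin rod: I_cm = (1/12)ML² = (1/12)(2.6)(0.58)² = 0.072887 kg m²; centre at d = 0.335 + 0.29 = 0.625 m, so the parallel axis theorem gives I = 0.072887 + (2.6)(0.625)² = 1.0885 kg m².
Thin rod: I_cm = (1/12)ML² = (1/12)(1.3)(0.67)² = 0.048631 kg m²; centre at d = 0.335 + 0.29 + 0.29 + 0.335 = 1.25 m, so the parallel axis theorem gives I = 0.048631 + (1.3)(1.25)² = 2.0799 kg m².
Total I = 0.018704 + 1.0885 + 2.0799 = 3.1871 kg m².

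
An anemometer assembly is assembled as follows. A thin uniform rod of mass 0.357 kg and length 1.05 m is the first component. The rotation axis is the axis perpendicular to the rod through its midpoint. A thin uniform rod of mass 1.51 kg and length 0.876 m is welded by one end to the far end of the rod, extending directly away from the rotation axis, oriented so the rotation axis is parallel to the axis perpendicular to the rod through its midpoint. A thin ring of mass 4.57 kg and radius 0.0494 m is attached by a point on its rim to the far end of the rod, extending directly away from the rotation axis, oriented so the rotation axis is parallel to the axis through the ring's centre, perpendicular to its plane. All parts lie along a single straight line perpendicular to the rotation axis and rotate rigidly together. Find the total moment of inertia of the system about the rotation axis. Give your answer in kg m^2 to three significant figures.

Thin rod: I_cm = (1/12)ML² = (1/12)(0.357)(1.05)² = 0.032799 kg m^2; axis through the centre, so I = 0.032799 kg m^2.
Thin rod: I_cm = (1/12)ML² = (1/12)(1.51)(0.876)² = 0.096561 kg m^2; centre at d = 0.525 + 0.438 = 0.963 m, so I = I_cm + Md² gives I = 0.096561 + (1.51)(0.963)² = 1.4969 kg m^2.
Thin ring: I_cm = MR² = (4.57)(0.0494)² = 0.011152 kg m^2; centre at d = 0.525 + 0.438 + 0.438 + 0.0494 = 1.4504 m, so I = I_cm + Md² gives I = 0.011152 + (4.57)(1.4504)² = 9.6249 kg m^2.
Total I = 0.032799 + 1.4969 + 9.6249 = 11.155 kg m^2.

11.2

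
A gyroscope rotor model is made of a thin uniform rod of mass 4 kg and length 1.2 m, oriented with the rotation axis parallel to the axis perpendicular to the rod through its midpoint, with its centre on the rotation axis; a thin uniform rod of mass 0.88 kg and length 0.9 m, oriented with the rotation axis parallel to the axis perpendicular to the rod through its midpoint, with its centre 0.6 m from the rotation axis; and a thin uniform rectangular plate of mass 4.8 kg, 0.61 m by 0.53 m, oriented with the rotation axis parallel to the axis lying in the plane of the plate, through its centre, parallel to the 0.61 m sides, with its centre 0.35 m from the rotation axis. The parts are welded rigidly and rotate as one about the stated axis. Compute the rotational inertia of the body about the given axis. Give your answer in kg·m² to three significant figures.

Thin rod: I_cm = (1/12)ML² = (1/12)(4)(1.2)² = 0.48 kg·m²; axis through the centre, so I = 0.48 kg·m².
Thin rod: I_cm = (1/12)ML² = (1/12)(0.88)(0.9)² = 0.0594 kg·m²; centre at d = 0.6 m, so the parallel axis theorem gives I = 0.0594 + (0.88)(0.6)² = 0.3762 kg·m².
Rectangular plate: I_cm = (1/12)Mb² = (1/12)(4.8)(0.53)² = 0.11236 kg·m²; centre at d = 0.35 m, so the parallel axis theorem gives I = 0.11236 + (4.8)(0.35)² = 0.70036 kg·m².
Total I = 0.48 + 0.3762 + 0.70036 = 1.5566 kg·m².

1.56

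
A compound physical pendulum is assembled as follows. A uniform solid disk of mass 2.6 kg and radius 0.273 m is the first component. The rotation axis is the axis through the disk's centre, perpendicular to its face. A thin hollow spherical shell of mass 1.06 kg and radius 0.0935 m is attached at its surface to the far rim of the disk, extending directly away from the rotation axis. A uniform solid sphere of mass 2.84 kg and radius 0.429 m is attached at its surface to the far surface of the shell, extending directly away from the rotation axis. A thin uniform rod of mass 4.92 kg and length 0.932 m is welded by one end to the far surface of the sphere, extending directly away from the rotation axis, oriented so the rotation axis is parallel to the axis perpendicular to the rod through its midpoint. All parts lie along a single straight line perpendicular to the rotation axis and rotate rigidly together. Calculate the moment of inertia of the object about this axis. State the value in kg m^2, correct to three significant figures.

Solid disk: I_cm = (1/2)MR² = (1/2)(2.6)(0.273)² = 0.096888 kg m^2; axis through the centre, so I = 0.096888 kg m^2.
Spherical shell: I_cm = (2/3)MR² = (2/3)(1.06)(0.0935)² = 0.0061779 kg m^2; centre at d = 0.273 + 0.0935 = 0.3665 m, so the parallel axis theorem gives I = 0.0061779 + (1.06)(0.3665)² = 0.14856 kg m^2.
Solid sphere: I_cm = (2/5)MR² = (2/5)(2.84)(0.429)² = 0.20907 kg m^2; centre at d = 0.273 + 0.0935 + 0.0935 + 0.429 = 0.889 m, so the parallel axis theorem gives I = 0.20907 + (2.84)(0.889)² = 2.4536 kg m^2.
Thin rod: I_cm = (1/12)ML² = (1/12)(4.92)(0.932)² = 0.35614 kg m^2; centre at d = 0.273 + 0.0935 + 0.0935 + 0.429 + 0.429 + 0.466 = 1.784 m, so the parallel axis theorem gives I = 0.35614 + (4.92)(1.784)² = 16.015 kg m^2.
Total I = 0.096888 + 0.14856 + 2.4536 + 16.015 = 18.714 kg m^2.

18.7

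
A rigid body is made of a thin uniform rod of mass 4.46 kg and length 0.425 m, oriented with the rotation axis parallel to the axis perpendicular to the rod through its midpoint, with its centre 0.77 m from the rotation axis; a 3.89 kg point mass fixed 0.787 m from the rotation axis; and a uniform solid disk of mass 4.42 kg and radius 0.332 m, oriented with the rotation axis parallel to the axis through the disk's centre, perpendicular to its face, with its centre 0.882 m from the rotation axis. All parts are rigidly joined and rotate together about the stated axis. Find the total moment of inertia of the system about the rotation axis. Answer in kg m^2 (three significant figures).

Thin rod: I_cm = (1/12)ML² = (1/12)(4.46)(0.425)² = 0.067132 kg m^2; centre at d = 0.77 m, so the parallel axis theorem gives I = 0.067132 + (4.46)(0.77)² = 2.7115 kg m^2.
Point mass: I_cm = 0; centre at d = 0.787 m, so the parallel axis theorem gives I = 0 + (3.89)(0.787)² = 2.4093 kg m^2.
Solid disk: I_cm = (1/2)MR² = (1/2)(4.42)(0.332)² = 0.2436 kg m^2; centre at d = 0.882 m, so the parallel axis theorem gives I = 0.2436 + (4.42)(0.882)² = 3.682 kg m^2.
Total I = 2.7115 + 2.4093 + 3.682 = 8.8028 kg m^2.

8.80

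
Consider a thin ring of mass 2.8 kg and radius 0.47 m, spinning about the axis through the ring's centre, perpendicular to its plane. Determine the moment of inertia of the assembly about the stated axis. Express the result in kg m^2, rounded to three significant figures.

I_cm = MR² = (2.8)(0.47)² = 0.61852 kg m^2; axis through the centre, so I = 0.61852 kg m^2.

0.619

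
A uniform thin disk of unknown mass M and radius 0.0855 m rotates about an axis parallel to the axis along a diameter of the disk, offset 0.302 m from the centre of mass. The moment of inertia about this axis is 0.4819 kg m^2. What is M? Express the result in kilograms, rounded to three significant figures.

5.18

I = I_cm + Md² = (1/4)MR² + Md² = M·[0.25·(0.0855)² + (0.302)²] = M·0.093032.
So M = 0.4819 / 0.093032 = 5.18 kg.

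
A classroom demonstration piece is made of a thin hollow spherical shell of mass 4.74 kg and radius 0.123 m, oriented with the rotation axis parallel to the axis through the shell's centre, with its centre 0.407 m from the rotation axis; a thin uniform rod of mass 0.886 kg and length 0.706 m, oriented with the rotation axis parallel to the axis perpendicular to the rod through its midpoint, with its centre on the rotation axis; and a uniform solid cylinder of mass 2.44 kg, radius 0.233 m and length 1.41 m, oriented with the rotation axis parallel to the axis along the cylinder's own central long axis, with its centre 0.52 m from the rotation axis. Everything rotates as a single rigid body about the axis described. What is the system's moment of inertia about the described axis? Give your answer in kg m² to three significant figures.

Spherical shell: I_cm = (2/3)MR² = (2/3)(4.74)(0.123)² = 0.047808 kg m²; centre at d = 0.407 m, so the parallel axis theorem gives I = 0.047808 + (4.74)(0.407)² = 0.83298 kg m².
Thin rod: I_cm = (1/12)ML² = (1/12)(0.886)(0.706)² = 0.036801 kg m²; axis through the centre, so I = 0.036801 kg m².
Solid cylinder: I_cm = (1/2)MR² = (1/2)(2.44)(0.233)² = 0.066233 kg m²; centre at d = 0.52 m, so the parallel axis theorem gives I = 0.066233 + (2.44)(0.52)² = 0.72601 kg m².
Total I = 0.83298 + 0.036801 + 0.72601 = 1.5958 kg m².

1.60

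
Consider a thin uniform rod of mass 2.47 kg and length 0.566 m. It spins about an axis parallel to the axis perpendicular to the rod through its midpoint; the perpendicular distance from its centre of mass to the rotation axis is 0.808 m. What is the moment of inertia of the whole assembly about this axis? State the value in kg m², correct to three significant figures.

I_cm = (1/12)ML² = (1/12)(2.47)(0.566)² = 0.06594 kg m²; centre at d = 0.808 m, so I = I_cm + Md² gives I = 0.06594 + (2.47)(0.808)² = 1.6785 kg m².

1.68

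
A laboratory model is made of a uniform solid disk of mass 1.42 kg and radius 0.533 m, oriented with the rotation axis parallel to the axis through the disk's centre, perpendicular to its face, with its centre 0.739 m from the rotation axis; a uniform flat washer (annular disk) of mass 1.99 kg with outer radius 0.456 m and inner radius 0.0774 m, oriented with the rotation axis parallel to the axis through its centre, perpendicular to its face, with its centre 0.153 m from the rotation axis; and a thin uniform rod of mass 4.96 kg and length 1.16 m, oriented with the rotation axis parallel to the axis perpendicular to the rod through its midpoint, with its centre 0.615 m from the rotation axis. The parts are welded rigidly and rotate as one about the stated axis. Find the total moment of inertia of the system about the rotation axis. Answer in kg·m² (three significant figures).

Solid disk: I_cm = (1/2)MR² = (1/2)(1.42)(0.533)² = 0.2017 kg·m²; centre at d = 0.739 m, so the parallel axis theorem gives I = 0.2017 + (1.42)(0.739)² = 0.9772 kg·m².
Annular disk: I_cm = (1/2)M(R²+r²) = (1/2)(1.99)[(0.456)² + (0.0774)²] = 0.21286 kg·m²; centre at d = 0.153 m, so the parallel axis theorem gives I = 0.21286 + (1.99)(0.153)² = 0.25944 kg·m².
Thin rod: I_cm = (1/12)ML² = (1/12)(4.96)(1.16)² = 0.55618 kg·m²; centre at d = 0.615 m, so the parallel axis theorem gives I = 0.55618 + (4.96)(0.615)² = 2.4322 kg·m².
Total I = 0.9772 + 0.25944 + 2.4322 = 3.6688 kg·m².

3.67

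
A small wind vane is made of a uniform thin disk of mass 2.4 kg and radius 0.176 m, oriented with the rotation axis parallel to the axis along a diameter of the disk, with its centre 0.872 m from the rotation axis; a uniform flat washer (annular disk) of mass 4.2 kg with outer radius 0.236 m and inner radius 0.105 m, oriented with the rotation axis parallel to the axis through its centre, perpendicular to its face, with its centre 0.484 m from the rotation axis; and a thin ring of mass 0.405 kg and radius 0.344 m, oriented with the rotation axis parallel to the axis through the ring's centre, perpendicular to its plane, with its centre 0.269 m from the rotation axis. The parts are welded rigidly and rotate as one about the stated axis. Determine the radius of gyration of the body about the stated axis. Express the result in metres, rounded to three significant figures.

Thin disk: I_cm = (1/4)MR² = (1/4)(2.4)(0.176)² = 0.018586 kg m²; centre at d = 0.872 m, so the parallel axis theorem gives I = 0.018586 + (2.4)(0.872)² = 1.8435 kg m².
Annular disk: I_cm = (1/2)M(R²+r²) = (1/2)(4.2)[(0.236)² + (0.105)²] = 0.14011 kg m²; centre at d = 0.484 m, so the parallel axis theorem gives I = 0.14011 + (4.2)(0.484)² = 1.124 kg m².
Thin ring: I_cm = MR² = (0.405)(0.344)² = 0.047926 kg m²; centre at d = 0.269 m, so the parallel axis theorem gives I = 0.047926 + (0.405)(0.269)² = 0.077232 kg m².
Total I = 3.0447 kg m²; total mass M = 7.005 kg.
k = √(I/M) = √(3.0447/7.005) = 0.65928 m.

0.659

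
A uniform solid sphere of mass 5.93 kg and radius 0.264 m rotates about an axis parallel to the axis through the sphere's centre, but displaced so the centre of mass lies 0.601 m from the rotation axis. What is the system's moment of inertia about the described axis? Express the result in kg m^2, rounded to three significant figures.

2.31

I_cm = (2/5)MR² = (2/5)(5.93)(0.264)² = 0.16532 kg m^2; centre at d = 0.601 m, so I = I_cm + Md² gives I = 0.16532 + (5.93)(0.601)² = 2.3072 kg m^2.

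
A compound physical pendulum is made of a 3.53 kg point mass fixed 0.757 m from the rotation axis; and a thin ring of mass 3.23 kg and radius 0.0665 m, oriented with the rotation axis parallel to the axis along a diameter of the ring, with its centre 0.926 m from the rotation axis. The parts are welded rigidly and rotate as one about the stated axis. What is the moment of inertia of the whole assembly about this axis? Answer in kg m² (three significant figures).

Point mass: I_cm = 0; centre at d = 0.757 m, so I = I_cm + Md² gives I = 0 + (3.53)(0.757)² = 2.0229 kg m².
Thin ring: I_cm = (1/2)MR² = (1/2)(3.23)(0.0665)² = 0.0071419 kg m²; centre at d = 0.926 m, so I = I_cm + Md² gives I = 0.0071419 + (3.23)(0.926)² = 2.7768 kg m².
Total I = 2.0229 + 2.7768 = 4.7997 kg m².

4.80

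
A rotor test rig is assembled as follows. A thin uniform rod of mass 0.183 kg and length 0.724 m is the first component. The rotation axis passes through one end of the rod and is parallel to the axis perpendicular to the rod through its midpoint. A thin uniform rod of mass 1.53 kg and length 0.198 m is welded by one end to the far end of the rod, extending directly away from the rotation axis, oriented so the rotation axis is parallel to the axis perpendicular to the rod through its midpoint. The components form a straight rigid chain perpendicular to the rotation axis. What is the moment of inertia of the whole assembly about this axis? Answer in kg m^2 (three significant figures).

1.07

Thin rod: I_cm = (1/12)ML² = (1/12)(0.183)(0.724)² = 0.0079937 kg m^2; centre at d = 0.362 m, so I = I_cm + Md² gives I = 0.0079937 + (0.183)(0.362)² = 0.031975 kg m^2.
Thin rod: I_cm = (1/12)ML² = (1/12)(1.53)(0.198)² = 0.0049985 kg m^2; centre at d = 0.362 + 0.362 + 0.099 = 0.823 m, so I = I_cm + Md² gives I = 0.0049985 + (1.53)(0.823)² = 1.0413 kg m^2.
Total I = 0.031975 + 1.0413 = 1.0733 kg m^2.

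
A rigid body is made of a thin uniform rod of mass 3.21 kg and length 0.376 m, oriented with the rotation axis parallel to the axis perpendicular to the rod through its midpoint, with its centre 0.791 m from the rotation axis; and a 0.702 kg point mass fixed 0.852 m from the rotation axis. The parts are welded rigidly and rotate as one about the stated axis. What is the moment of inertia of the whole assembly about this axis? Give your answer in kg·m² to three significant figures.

Thin rod: I_cm = (1/12)ML² = (1/12)(3.21)(0.376)² = 0.037818 kg·m²; centre at d = 0.791 m, so the parallel axis theorem gives I = 0.037818 + (3.21)(0.791)² = 2.0463 kg·m².
Point mass: I_cm = 0; centre at d = 0.852 m, so the parallel axis theorem gives I = 0 + (0.702)(0.852)² = 0.50958 kg·m².
Total I = 2.0463 + 0.50958 = 2.5558 kg·m².

2.56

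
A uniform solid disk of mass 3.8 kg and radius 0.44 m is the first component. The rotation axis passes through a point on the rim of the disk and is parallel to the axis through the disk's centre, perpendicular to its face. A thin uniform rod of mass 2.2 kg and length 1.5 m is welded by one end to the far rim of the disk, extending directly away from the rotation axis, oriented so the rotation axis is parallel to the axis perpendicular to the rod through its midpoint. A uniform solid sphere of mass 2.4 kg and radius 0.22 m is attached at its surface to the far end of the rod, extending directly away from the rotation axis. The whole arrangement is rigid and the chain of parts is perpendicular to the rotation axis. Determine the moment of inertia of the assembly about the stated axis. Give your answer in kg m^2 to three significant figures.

23.6

Solid disk: I_cm = (1/2)MR² = (1/2)(3.8)(0.44)² = 0.36784 kg m^2; centre at d = 0.44 m, so the parallel axis theorem gives I = 0.36784 + (3.8)(0.44)² = 1.1035 kg m^2.
Thin rod: I_cm = (1/12)ML² = (1/12)(2.2)(1.5)² = 0.4125 kg m^2; centre at d = 0.44 + 0.44 + 0.75 = 1.63 m, so the parallel axis theorem gives I = 0.4125 + (2.2)(1.63)² = 6.2577 kg m^2.
Solid sphere: I_cm = (2/5)MR² = (2/5)(2.4)(0.22)² = 0.046464 kg m^2; centre at d = 0.44 + 0.44 + 0.75 + 0.75 + 0.22 = 2.6 m, so the parallel axis theorem gives I = 0.046464 + (2.4)(2.6)² = 16.27 kg m^2.
Total I = 1.1035 + 6.2577 + 16.27 = 23.632 kg m^2.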